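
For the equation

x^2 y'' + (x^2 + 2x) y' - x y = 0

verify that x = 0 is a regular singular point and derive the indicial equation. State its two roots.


Divide by x^2 to reach normal form y'' + P_1(x) y' + P_2(x) y = 0 with P_1(x) = 1 + 2/x and P_2(x) = -1/x.
x = 0 is a singular point because the y'-coefficient 1 + 2/x has a pole at x = 0 and the y-coefficient -1/x has a pole at x = 0.
It is a regular singular point because x P_1(x) = p(x) = x + 2 and x^2 P_2(x) = q(x) = -x are polynomials, hence analytic at x = 0.
p(0) = 2,  q(0) = 0.
Indicial equation: r(r-1) + p(0) r + q(0) = 0, i.e. r^2 + (p(0) - 1) r + q(0) = 0, i.e. r^2 + 1 r = 0.
Discriminant: (1)^2 - 4(0) = 1, so r = (-1 ± 1)/2.
Solving: r_1 = 0, r_2 = -1.

indicial: r^2 + 1 r = 0; roots r_1 = 0, r_2 = -1


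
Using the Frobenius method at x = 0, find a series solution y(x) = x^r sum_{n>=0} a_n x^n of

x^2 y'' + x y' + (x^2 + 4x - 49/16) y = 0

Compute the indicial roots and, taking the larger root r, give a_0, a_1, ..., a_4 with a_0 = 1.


Write in Frobenius form y'' + (p(x)/x) y' + (q(x)/x^2) y = 0:
  p(x) = 1,  q(x) = x^2 + 4x - 49/16.
Indicial equation: r(r-1) + (1) r + (-49/16) = 0 -> roots r_1 = 7/4, r_2 = -7/4.
Take r = r_1 = 7/4. Let y(x) = x^r sum_{n>=0} a_n x^n with a_0 = 1.
Substitute y = x^r sum a_n x^n and match x^{r+n}. The recurrence is
  D(n) a_n + 4 a_{n-1} + 1 a_{n-2} = 0,  where D(n) = (r+n)(r+n-1) + (1)(r+n) + (-49/16).
  a_n = [-4 a_{n-1} - 1 a_{n-2}] / D(n).
Since the indicial polynomial factors as (r - r_1)(r - r_2), D(n) = (r_1 + n - r_1)(r_1 + n - r_2) = n(n + 7/2).
Evaluating step by step (a_0 = 1):
  n = 1: D(1) = 1(1 + 7/2) = 9/2; numerator = -4(1) = -4; a_1 = (-4)/(9/2) = -8/9
  n = 2: D(2) = 2(2 + 7/2) = 11; numerator = -4(-8/9) - 1(1) = 23/9; a_2 = (23/9)/(11) = 23/99
  n = 3: D(3) = 3(3 + 7/2) = 39/2; numerator = -4(23/99) - 1(-8/9) = -4/99; a_3 = (-4/99)/(39/2) = -8/3861
  n = 4: D(4) = 4(4 + 7/2) = 30; numerator = -4(-8/3861) - 1(23/99) = -865/3861; a_4 = (-865/3861)/(30) = -173/23166

r = 7/4; a_0 = 1; a_1 = -8/9; a_2 = 23/99; a_3 = -8/3861; a_4 = -173/23166


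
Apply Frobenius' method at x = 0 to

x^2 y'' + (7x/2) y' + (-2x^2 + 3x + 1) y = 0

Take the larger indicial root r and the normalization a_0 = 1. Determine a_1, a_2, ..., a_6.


Write in Frobenius form y'' + (p(x)/x) y' + (q(x)/x^2) y = 0:
  p(x) = 7/2,  q(x) = -2x^2 + 3x + 1.
Indicial equation: r(r-1) + (7/2) r + (1) = 0 -> roots r_1 = -1/2, r_2 = -2.
Take r = r_1 = -1/2. Let y(x) = x^r sum_{n>=0} a_n x^n with a_0 = 1.
Substitute y = x^r sum a_n x^n and match x^{r+n}. The recurrence is
  D(n) a_n + 3 a_{n-1} - 2 a_{n-2} = 0,  where D(n) = (r+n)(r+n-1) + (7/2)(r+n) + (1).
  a_n = [-3 a_{n-1} + 2 a_{n-2}] / D(n).
Since the indicial polynomial factors as (r - r_1)(r - r_2), D(n) = (r_1 + n - r_1)(r_1 + n - r_2) = n(n + 3/2).
Evaluating step by step (a_0 = 1):
  n = 1: D(1) = 1(1 + 3/2) = 5/2; numerator = -3(1) = -3; a_1 = (-3)/(5/2) = -6/5
  n = 2: D(2) = 2(2 + 3/2) = 7; numerator = -3(-6/5) + 2(1) = 28/5; a_2 = (28/5)/(7) = 4/5
  n = 3: D(3) = 3(3 + 3/2) = 27/2; numerator = -3(4/5) + 2(-6/5) = -24/5; a_3 = (-24/5)/(27/2) = -16/45
  n = 4: D(4) = 4(4 + 3/2) = 22; numerator = -3(-16/45) + 2(4/5) = 8/3; a_4 = (8/3)/(22) = 4/33
  n = 5: D(5) = 5(5 + 3/2) = 65/2; numerator = -3(4/33) + 2(-16/45) = -532/495; a_5 = (-532/495)/(65/2) = -1064/32175
  n = 6: D(6) = 6(6 + 3/2) = 45; numerator = -3(-1064/32175) + 2(4/33) = 3664/10725; a_6 = (3664/10725)/(45) = 3664/482625

r = -1/2; a_0 = 1; a_1 = -6/5; a_2 = 4/5; a_3 = -16/45; a_4 = 4/33; a_5 = -1064/32175; a_6 = 3664/482625


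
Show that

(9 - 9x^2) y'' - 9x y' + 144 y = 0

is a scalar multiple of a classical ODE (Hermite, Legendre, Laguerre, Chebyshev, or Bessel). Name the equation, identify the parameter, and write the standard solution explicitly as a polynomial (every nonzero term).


All three coefficients share the factor 9; dividing through by 9 gives  (1 - x^2) y'' - x y' + 16 y = 0.
This matches the Chebyshev equation (1 - x^2) y'' - x y' + n^2 y = 0 (note the -x y' term, not -2x y') with n^2 = 16, so n = 4; the polynomial solution is T_4(x).
With y = sum_k a_k x^k, matching x^k gives (k+2)(k+1) a_{k+2} = (k^2 - n^2) a_k = (k - 4)(k + 4) a_k. The right side vanishes at k = 4, so the series with the parity of 4 terminates at degree 4.
Standard normalization: leading coefficient of T_n is 2^(n-1), so a_4 = 2^3 = 8. Work downward with a_k = (k+1)(k+2) a_{k+2} / ((k - 4)(k + 4)):
  a_2 = (3)(4)(8) / ((2 - 4)(2 + 4)) = 96/(-12) = -8
  a_0 = (1)(2)(-8) / ((0 - 4)(0 + 4)) = -16/(-16) = 1
Hence T_4(x) = 8 x^4 - 8 x^2 + 1.

T_4(x); series = 8 x^4 - 8 x^2 + 1


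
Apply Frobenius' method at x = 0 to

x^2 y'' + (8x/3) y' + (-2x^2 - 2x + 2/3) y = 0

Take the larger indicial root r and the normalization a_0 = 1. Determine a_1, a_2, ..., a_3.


Write in Frobenius form y'' + (p(x)/x) y' + (q(x)/x^2) y = 0:
  p(x) = 8/3,  q(x) = -2x^2 - 2x + 2/3.
Indicial equation: r(r-1) + (8/3) r + (2/3) = 0 -> roots r_1 = -2/3, r_2 = -1.
Take r = r_1 = -2/3. Let y(x) = x^r sum_{n>=0} a_n x^n with a_0 = 1.
Substitute y = x^r sum a_n x^n and match x^{r+n}. The recurrence is
  D(n) a_n - 2 a_{n-1} - 2 a_{n-2} = 0,  where D(n) = (r+n)(r+n-1) + (8/3)(r+n) + (2/3).
  a_n = [2 a_{n-1} + 2 a_{n-2}] / D(n).
Since the indicial polynomial factors as (r - r_1)(r - r_2), D(n) = (r_1 + n - r_1)(r_1 + n - r_2) = n(n + 1/3).
Evaluating step by step (a_0 = 1):
  n = 1: D(1) = 1(1 + 1/3) = 4/3; numerator = 2(1) = 2; a_1 = (2)/(4/3) = 3/2
  n = 2: D(2) = 2(2 + 1/3) = 14/3; numerator = 2(3/2) + 2(1) = 5; a_2 = (5)/(14/3) = 15/14
  n = 3: D(3) = 3(3 + 1/3) = 10; numerator = 2(15/14) + 2(3/2) = 36/7; a_3 = (36/7)/(10) = 18/35

r = -2/3; a_0 = 1; a_1 = 3/2; a_2 = 15/14; a_3 = 18/35


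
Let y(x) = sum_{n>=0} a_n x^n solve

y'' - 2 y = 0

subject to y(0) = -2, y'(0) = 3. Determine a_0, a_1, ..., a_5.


Ansatz: y(x) = sum_{n>=0} a_n x^n, so y'(x) = sum_{n>=1} n a_n x^(n-1) and y''(x) = sum_{n>=2} n(n-1) a_n x^(n-2).
Substitute into P(x) y'' + Q(x) y' + R(x) y = 0 with P(x) = 1, Q(x) = 0, R(x) = -2, and match powers of x.
Initial conditions: a_0 = -2, a_1 = 3.
Setting the coefficient of each power of x to zero and solving order by order (substituting the coefficients already found):
  x^0: 2 a_2 - 2 a_0 = 0  ->  2 a_2 = 2 a_0 = -4  ->  a_2 = -2
  x^1: 6 a_3 - 2 a_1 = 0  ->  6 a_3 = 2 a_1 = 6  ->  a_3 = 1
  x^2: 12 a_4 - 2 a_2 = 0  ->  12 a_4 = 2 a_2 = -4  ->  a_4 = -1/3
  x^3: 20 a_5 - 2 a_3 = 0  ->  20 a_5 = 2 a_3 = 2  ->  a_5 = 1/10
Truncated series: y(x) = -2 + 3 x - 2 x^2 + x^3 - (1/3) x^4 + (1/10) x^5 + O(x^6).

a_0 = -2; a_1 = 3; a_2 = -2; a_3 = 1; a_4 = -1/3; a_5 = 1/10


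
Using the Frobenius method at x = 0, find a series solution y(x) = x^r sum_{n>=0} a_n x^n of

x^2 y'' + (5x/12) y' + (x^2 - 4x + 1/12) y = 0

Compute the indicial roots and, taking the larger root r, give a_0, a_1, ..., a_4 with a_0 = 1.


Write in Frobenius form y'' + (p(x)/x) y' + (q(x)/x^2) y = 0:
  p(x) = 5/12,  q(x) = x^2 - 4x + 1/12.
Indicial equation: r(r-1) + (5/12) r + (1/12) = 0 -> roots r_1 = 1/3, r_2 = 1/4.
Take r = r_1 = 1/3. Let y(x) = x^r sum_{n>=0} a_n x^n with a_0 = 1.
Substitute y = x^r sum a_n x^n and match x^{r+n}. The recurrence is
  D(n) a_n - 4 a_{n-1} + 1 a_{n-2} = 0,  where D(n) = (r+n)(r+n-1) + (5/12)(r+n) + (1/12).
  a_n = [4 a_{n-1} - 1 a_{n-2}] / D(n).
Since the indicial polynomial factors as (r - r_1)(r - r_2), D(n) = (r_1 + n - r_1)(r_1 + n - r_2) = n(n + 1/12).
Evaluating step by step (a_0 = 1):
  n = 1: D(1) = 1(1 + 1/12) = 13/12; numerator = 4(1) = 4; a_1 = (4)/(13/12) = 48/13
  n = 2: D(2) = 2(2 + 1/12) = 25/6; numerator = 4(48/13) - 1(1) = 179/13; a_2 = (179/13)/(25/6) = 1074/325
  n = 3: D(3) = 3(3 + 1/12) = 37/4; numerator = 4(1074/325) - 1(48/13) = 3096/325; a_3 = (3096/325)/(37/4) = 12384/12025
  n = 4: D(4) = 4(4 + 1/12) = 49/3; numerator = 4(12384/12025) - 1(1074/325) = 9798/12025; a_4 = (9798/12025)/(49/3) = 29394/589225

r = 1/3; a_0 = 1; a_1 = 48/13; a_2 = 1074/325; a_3 = 12384/12025; a_4 = 29394/589225


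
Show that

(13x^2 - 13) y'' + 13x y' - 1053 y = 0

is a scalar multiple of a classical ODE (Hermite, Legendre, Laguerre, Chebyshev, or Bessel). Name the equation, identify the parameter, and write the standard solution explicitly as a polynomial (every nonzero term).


All three coefficients share the factor -13; dividing through by -13 gives  (1 - x^2) y'' - x y' + 81 y = 0.
This matches the Chebyshev equation (1 - x^2) y'' - x y' + n^2 y = 0 (note the -x y' term, not -2x y') with n^2 = 81, so n = 9; the polynomial solution is T_9(x).
With y = sum_k a_k x^k, matching x^k gives (k+2)(k+1) a_{k+2} = (k^2 - n^2) a_k = (k - 9)(k + 9) a_k. The right side vanishes at k = 9, so the series with the parity of 9 terminates at degree 9.
Standard normalization: leading coefficient of T_n is 2^(n-1), so a_9 = 2^8 = 256. Work downward with a_k = (k+1)(k+2) a_{k+2} / ((k - 9)(k + 9)):
  a_7 = (8)(9)(256) / ((7 - 9)(7 + 9)) = 18432/(-32) = -576
  a_5 = (6)(7)(-576) / ((5 - 9)(5 + 9)) = -24192/(-56) = 432
  a_3 = (4)(5)(432) / ((3 - 9)(3 + 9)) = 8640/(-72) = -120
  a_1 = (2)(3)(-120) / ((1 - 9)(1 + 9)) = -720/(-80) = 9
Hence T_9(x) = 256 x^9 - 576 x^7 + 432 x^5 - 120 x^3 + 9 x.

T_9(x); series = 256 x^9 - 576 x^7 + 432 x^5 - 120 x^3 + 9 x


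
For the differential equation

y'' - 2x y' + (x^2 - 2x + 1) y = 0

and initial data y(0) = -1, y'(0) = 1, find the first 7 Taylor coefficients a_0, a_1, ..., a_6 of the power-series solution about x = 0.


Ansatz: y(x) = sum_{n>=0} a_n x^n, so y'(x) = sum_{n>=1} n a_n x^(n-1) and y''(x) = sum_{n>=2} n(n-1) a_n x^(n-2).
Substitute into P(x) y'' + Q(x) y' + R(x) y = 0 with P(x) = 1, Q(x) = -2x, R(x) = x^2 - 2x + 1, and match powers of x.
Initial conditions: a_0 = -1, a_1 = 1.
Setting the coefficient of each power of x to zero and solving order by order (substituting the coefficients already found):
  x^0: 2 a_2 + a_0 = 0  ->  2 a_2 = -a_0 = 1  ->  a_2 = 1/2
  x^1: 6 a_3 - a_1 - 2 a_0 = 0  ->  6 a_3 = a_1 + 2 a_0 = -1  ->  a_3 = -1/6
  x^2: 12 a_4 - 3 a_2 - 2 a_1 + a_0 = 0  ->  12 a_4 = 3 a_2 + 2 a_1 - a_0 = 9/2  ->  a_4 = 3/8
  x^3: 20 a_5 - 5 a_3 - 2 a_2 + a_1 = 0  ->  20 a_5 = 5 a_3 + 2 a_2 - a_1 = -5/6  ->  a_5 = -1/24
  x^4: 30 a_6 - 7 a_4 - 2 a_3 + a_2 = 0  ->  30 a_6 = 7 a_4 + 2 a_3 - a_2 = 43/24  ->  a_6 = 43/720
Truncated series: y(x) = -1 + x + (1/2) x^2 - (1/6) x^3 + (3/8) x^4 - (1/24) x^5 + (43/720) x^6 + O(x^7).

a_0 = -1; a_1 = 1; a_2 = 1/2; a_3 = -1/6; a_4 = 3/8; a_5 = -1/24; a_6 = 43/720


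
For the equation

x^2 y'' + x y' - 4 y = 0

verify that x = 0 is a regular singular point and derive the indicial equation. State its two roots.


Divide by x^2 to reach normal form y'' + P_1(x) y' + P_2(x) y = 0 with P_1(x) = 1/x and P_2(x) = -4/x^2.
x = 0 is a singular point because the y'-coefficient 1/x has a pole at x = 0 and the y-coefficient -4/x^2 has a pole at x = 0.
It is a regular singular point because x P_1(x) = p(x) = 1 and x^2 P_2(x) = q(x) = -4 are polynomials, hence analytic at x = 0.
p(0) = 1,  q(0) = -4.
Indicial equation: r(r-1) + p(0) r + q(0) = 0, i.e. r^2 + (p(0) - 1) r + q(0) = 0, i.e. r^2 - 4 = 0.
Discriminant: (0)^2 - 4(-4) = 16, so r = (0 ± 4)/2.
Solving: r_1 = 2, r_2 = -2.

indicial: r^2 - 4 = 0; roots r_1 = 2, r_2 = -2


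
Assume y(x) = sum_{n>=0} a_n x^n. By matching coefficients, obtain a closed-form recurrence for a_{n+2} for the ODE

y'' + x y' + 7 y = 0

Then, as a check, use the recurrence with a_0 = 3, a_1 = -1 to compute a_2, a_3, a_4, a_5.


Substitute y = sum_n a_n x^n.
y''(x) has coefficient (n+2)(n+1) a_{n+2} at x^n;
x y'(x) has coefficient n a_n at x^n (shift);
7 y(x) has coefficient 7 a_n at x^n.
Matching x^n: (n+2)(n+1) a_{n+2} + (n + 7) a_n = 0.
Thus a_{n+2} = (-n - 7) / ((n+1)(n+2)) * a_n.

Check with a_0 = 3, a_1 = -1 (apply the recurrence for n = 0, 1, 2, 3): a_0 = 3, a_1 = -1, a_2 = -21/2, a_3 = 4/3, a_4 = 63/8, a_5 = -2/3.

a_(n+2) = (-n - 7) / ((n+1)(n+2)) * a_n; check: a_0 = 3, a_1 = -1, a_2 = -21/2, a_3 = 4/3, a_4 = 63/8, a_5 = -2/3


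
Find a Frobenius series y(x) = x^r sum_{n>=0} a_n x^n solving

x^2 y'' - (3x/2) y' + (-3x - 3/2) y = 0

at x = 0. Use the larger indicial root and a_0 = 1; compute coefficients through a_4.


Write in Frobenius form y'' + (p(x)/x) y' + (q(x)/x^2) y = 0:
  p(x) = -3/2,  q(x) = -3x - 3/2.
Indicial equation: r(r-1) + (-3/2) r + (-3/2) = 0 -> roots r_1 = 3, r_2 = -1/2.
Take r = r_1 = 3. Let y(x) = x^r sum_{n>=0} a_n x^n with a_0 = 1.
Substitute y = x^r sum a_n x^n and match x^{r+n}. The recurrence is
  D(n) a_n - 3 a_{n-1} = 0,  where D(n) = (r+n)(r+n-1) + (-3/2)(r+n) + (-3/2).
  a_n = 3 / D(n) * a_{n-1}.
Since the indicial polynomial factors as (r - r_1)(r - r_2), D(n) = (r_1 + n - r_1)(r_1 + n - r_2) = n(n + 7/2).
Evaluating step by step (a_0 = 1):
  n = 1: D(1) = 1(1 + 7/2) = 9/2; numerator = 3(1) = 3; a_1 = (3)/(9/2) = 2/3
  n = 2: D(2) = 2(2 + 7/2) = 11; numerator = 3(2/3) = 2; a_2 = (2)/(11) = 2/11
  n = 3: D(3) = 3(3 + 7/2) = 39/2; numerator = 3(2/11) = 6/11; a_3 = (6/11)/(39/2) = 4/143
  n = 4: D(4) = 4(4 + 7/2) = 30; numerator = 3(4/143) = 12/143; a_4 = (12/143)/(30) = 2/715

r = 3; a_0 = 1; a_1 = 2/3; a_2 = 2/11; a_3 = 4/143; a_4 = 2/715


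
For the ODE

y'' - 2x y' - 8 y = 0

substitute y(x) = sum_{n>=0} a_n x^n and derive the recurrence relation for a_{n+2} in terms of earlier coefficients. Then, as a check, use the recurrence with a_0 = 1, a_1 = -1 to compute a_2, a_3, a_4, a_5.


Substitute y = sum_n a_n x^n.
y''(x) has coefficient (n+2)(n+1) a_{n+2} at x^n;
-2 x y'(x) has coefficient -2 n a_n at x^n (shift);
-8 y(x) has coefficient -8 a_n at x^n.
Matching x^n: (n+2)(n+1) a_{n+2} + (-2n - 8) a_n = 0.
Thus a_{n+2} = (2n + 8) / ((n+1)(n+2)) * a_n.

Check with a_0 = 1, a_1 = -1 (apply the recurrence for n = 0, 1, 2, 3): a_0 = 1, a_1 = -1, a_2 = 4, a_3 = -5/3, a_4 = 4, a_5 = -7/6.

a_(n+2) = (2n + 8) / ((n+1)(n+2)) * a_n; check: a_0 = 1, a_1 = -1, a_2 = 4, a_3 = -5/3, a_4 = 4, a_5 = -7/6


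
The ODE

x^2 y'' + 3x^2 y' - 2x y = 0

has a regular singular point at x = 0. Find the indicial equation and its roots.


Divide by x^2 to reach normal form y'' + P_1(x) y' + P_2(x) y = 0 with P_1(x) = 3 and P_2(x) = -2/x.
x = 0 is a singular point because the y-coefficient -2/x has a pole at x = 0.
It is a regular singular point because x P_1(x) = p(x) = 3x and x^2 P_2(x) = q(x) = -2x are polynomials, hence analytic at x = 0.
p(0) = 0,  q(0) = 0.
Indicial equation: r(r-1) + p(0) r + q(0) = 0, i.e. r^2 + (p(0) - 1) r + q(0) = 0, i.e. r^2 - 1 r = 0.
Discriminant: (-1)^2 - 4(0) = 1, so r = (1 ± 1)/2.
Solving: r_1 = 1, r_2 = 0.

indicial: r^2 - 1 r = 0; roots r_1 = 1, r_2 = 0


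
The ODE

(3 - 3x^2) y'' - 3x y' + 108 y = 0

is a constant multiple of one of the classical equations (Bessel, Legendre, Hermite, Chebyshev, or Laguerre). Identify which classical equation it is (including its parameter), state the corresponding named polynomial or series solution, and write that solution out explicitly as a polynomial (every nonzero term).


All three coefficients share the factor 3; dividing through by 3 gives  (1 - x^2) y'' - x y' + 36 y = 0.
This matches the Chebyshev equation (1 - x^2) y'' - x y' + n^2 y = 0 (note the -x y' term, not -2x y') with n^2 = 36, so n = 6; the polynomial solution is T_6(x).
With y = sum_k a_k x^k, matching x^k gives (k+2)(k+1) a_{k+2} = (k^2 - n^2) a_k = (k - 6)(k + 6) a_k. The right side vanishes at k = 6, so the series with the parity of 6 terminates at degree 6.
Standard normalization: leading coefficient of T_n is 2^(n-1), so a_6 = 2^5 = 32. Work downward with a_k = (k+1)(k+2) a_{k+2} / ((k - 6)(k + 6)):
  a_4 = (5)(6)(32) / ((4 - 6)(4 + 6)) = 960/(-20) = -48
  a_2 = (3)(4)(-48) / ((2 - 6)(2 + 6)) = -576/(-32) = 18
  a_0 = (1)(2)(18) / ((0 - 6)(0 + 6)) = 36/(-36) = -1
Hence T_6(x) = 32 x^6 - 48 x^4 + 18 x^2 - 1.

T_6(x); series = 32 x^6 - 48 x^4 + 18 x^2 - 1


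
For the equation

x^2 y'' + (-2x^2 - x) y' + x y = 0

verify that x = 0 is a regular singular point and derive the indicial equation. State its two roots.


Divide by x^2 to reach normal form y'' + P_1(x) y' + P_2(x) y = 0 with P_1(x) = -2 - 1/x and P_2(x) = 1/x.
x = 0 is a singular point because the y'-coefficient -2 - 1/x has a pole at x = 0 and the y-coefficient 1/x has a pole at x = 0.
It is a regular singular point because x P_1(x) = p(x) = -2x - 1 and x^2 P_2(x) = q(x) = x are polynomials, hence analytic at x = 0.
p(0) = -1,  q(0) = 0.
Indicial equation: r(r-1) + p(0) r + q(0) = 0, i.e. r^2 + (p(0) - 1) r + q(0) = 0, i.e. r^2 - 2 r = 0.
Discriminant: (-2)^2 - 4(0) = 4, so r = (2 ± 2)/2.
Solving: r_1 = 2, r_2 = 0.

indicial: r^2 - 2 r = 0; roots r_1 = 2, r_2 = 0


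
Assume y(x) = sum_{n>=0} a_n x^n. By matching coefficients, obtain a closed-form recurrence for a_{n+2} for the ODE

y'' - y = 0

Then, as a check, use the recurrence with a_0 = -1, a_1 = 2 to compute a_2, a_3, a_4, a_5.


Substitute y = sum_n a_n x^n into y'' + (const) y = 0.
y''(x) = sum_{n>=0} (n+2)(n+1) a_{n+2} x^n.
The ODE becomes sum_n [(n+2)(n+1) a_{n+2} - 1 a_n] x^n = 0.
Setting each coefficient to zero gives the recurrence:
  (n+2)(n+1) a_{n+2} - 1 a_n = 0,
  a_{n+2} = 1 / ((n+1)(n+2)) a_n.

Check with a_0 = -1, a_1 = 2 (apply the recurrence for n = 0, 1, 2, 3): a_0 = -1, a_1 = 2, a_2 = -1/2, a_3 = 1/3, a_4 = -1/24, a_5 = 1/60.

a_{n+2} = 1/((n+1)(n+2)) * a_n; check: a_0 = -1, a_1 = 2, a_2 = -1/2, a_3 = 1/3, a_4 = -1/24, a_5 = 1/60


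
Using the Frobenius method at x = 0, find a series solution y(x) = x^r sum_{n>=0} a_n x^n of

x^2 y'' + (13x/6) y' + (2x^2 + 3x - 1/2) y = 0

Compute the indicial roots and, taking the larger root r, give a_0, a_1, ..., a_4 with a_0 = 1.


Write in Frobenius form y'' + (p(x)/x) y' + (q(x)/x^2) y = 0:
  p(x) = 13/6,  q(x) = 2x^2 + 3x - 1/2.
Indicial equation: r(r-1) + (13/6) r + (-1/2) = 0 -> roots r_1 = 1/3, r_2 = -3/2.
Take r = r_1 = 1/3. Let y(x) = x^r sum_{n>=0} a_n x^n with a_0 = 1.
Substitute y = x^r sum a_n x^n and match x^{r+n}. The recurrence is
  D(n) a_n + 3 a_{n-1} + 2 a_{n-2} = 0,  where D(n) = (r+n)(r+n-1) + (13/6)(r+n) + (-1/2).
  a_n = [-3 a_{n-1} - 2 a_{n-2}] / D(n).
Since the indicial polynomial factors as (r - r_1)(r - r_2), D(n) = (r_1 + n - r_1)(r_1 + n - r_2) = n(n + 11/6).
Evaluating step by step (a_0 = 1):
  n = 1: D(1) = 1(1 + 11/6) = 17/6; numerator = -3(1) = -3; a_1 = (-3)/(17/6) = -18/17
  n = 2: D(2) = 2(2 + 11/6) = 23/3; numerator = -3(-18/17) - 2(1) = 20/17; a_2 = (20/17)/(23/3) = 60/391
  n = 3: D(3) = 3(3 + 11/6) = 29/2; numerator = -3(60/391) - 2(-18/17) = 648/391; a_3 = (648/391)/(29/2) = 1296/11339
  n = 4: D(4) = 4(4 + 11/6) = 70/3; numerator = -3(1296/11339) - 2(60/391) = -7368/11339; a_4 = (-7368/11339)/(70/3) = -11052/396865

r = 1/3; a_0 = 1; a_1 = -18/17; a_2 = 60/391; a_3 = 1296/11339; a_4 = -11052/396865


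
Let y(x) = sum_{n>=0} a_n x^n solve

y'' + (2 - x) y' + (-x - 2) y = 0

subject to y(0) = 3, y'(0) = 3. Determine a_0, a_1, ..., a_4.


Ansatz: y(x) = sum_{n>=0} a_n x^n, so y'(x) = sum_{n>=1} n a_n x^(n-1) and y''(x) = sum_{n>=2} n(n-1) a_n x^(n-2).
Substitute into P(x) y'' + Q(x) y' + R(x) y = 0 with P(x) = 1, Q(x) = 2 - x, R(x) = -x - 2, and match powers of x.
Initial conditions: a_0 = 3, a_1 = 3.
Setting the coefficient of each power of x to zero and solving order by order (substituting the coefficients already found):
  x^0: 2 a_2 + 2 a_1 - 2 a_0 = 0  ->  2 a_2 = -2 a_1 + 2 a_0 = 0  ->  a_2 = 0
  x^1: 6 a_3 + 4 a_2 - 3 a_1 - a_0 = 0  ->  6 a_3 = -4 a_2 + 3 a_1 + a_0 = 12  ->  a_3 = 2
  x^2: 12 a_4 + 6 a_3 - 4 a_2 - a_1 = 0  ->  12 a_4 = -6 a_3 + 4 a_2 + a_1 = -9  ->  a_4 = -3/4
Truncated series: y(x) = 3 + 3 x + 2 x^3 - (3/4) x^4 + O(x^5).

a_0 = 3; a_1 = 3; a_2 = 0; a_3 = 2; a_4 = -3/4


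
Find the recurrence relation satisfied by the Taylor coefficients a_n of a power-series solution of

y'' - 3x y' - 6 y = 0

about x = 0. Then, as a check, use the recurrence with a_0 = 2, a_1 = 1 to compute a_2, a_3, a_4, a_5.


Substitute y = sum_n a_n x^n.
y''(x) has coefficient (n+2)(n+1) a_{n+2} at x^n;
-3 x y'(x) has coefficient -3 n a_n at x^n (shift);
-6 y(x) has coefficient -6 a_n at x^n.
Matching x^n: (n+2)(n+1) a_{n+2} + (-3n - 6) a_n = 0.
Thus a_{n+2} = (3n + 6) / ((n+1)(n+2)) * a_n.

Check with a_0 = 2, a_1 = 1 (apply the recurrence for n = 0, 1, 2, 3): a_0 = 2, a_1 = 1, a_2 = 6, a_3 = 3/2, a_4 = 6, a_5 = 9/8.

a_(n+2) = (3n + 6) / ((n+1)(n+2)) * a_n; check: a_0 = 2, a_1 = 1, a_2 = 6, a_3 = 3/2, a_4 = 6, a_5 = 9/8


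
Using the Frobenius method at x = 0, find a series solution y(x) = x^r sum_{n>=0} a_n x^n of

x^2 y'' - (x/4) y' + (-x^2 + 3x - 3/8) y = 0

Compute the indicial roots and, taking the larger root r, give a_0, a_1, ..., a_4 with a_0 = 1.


Write in Frobenius form y'' + (p(x)/x) y' + (q(x)/x^2) y = 0:
  p(x) = -1/4,  q(x) = -x^2 + 3x - 3/8.
Indicial equation: r(r-1) + (-1/4) r + (-3/8) = 0 -> roots r_1 = 3/2, r_2 = -1/4.
Take r = r_1 = 3/2. Let y(x) = x^r sum_{n>=0} a_n x^n with a_0 = 1.
Substitute y = x^r sum a_n x^n and match x^{r+n}. The recurrence is
  D(n) a_n + 3 a_{n-1} - 1 a_{n-2} = 0,  where D(n) = (r+n)(r+n-1) + (-1/4)(r+n) + (-3/8).
  a_n = [-3 a_{n-1} + 1 a_{n-2}] / D(n).
Since the indicial polynomial factors as (r - r_1)(r - r_2), D(n) = (r_1 + n - r_1)(r_1 + n - r_2) = n(n + 7/4).
Evaluating step by step (a_0 = 1):
  n = 1: D(1) = 1(1 + 7/4) = 11/4; numerator = -3(1) = -3; a_1 = (-3)/(11/4) = -12/11
  n = 2: D(2) = 2(2 + 7/4) = 15/2; numerator = -3(-12/11) + 1(1) = 47/11; a_2 = (47/11)/(15/2) = 94/165
  n = 3: D(3) = 3(3 + 7/4) = 57/4; numerator = -3(94/165) + 1(-12/11) = -14/5; a_3 = (-14/5)/(57/4) = -56/285
  n = 4: D(4) = 4(4 + 7/4) = 23; numerator = -3(-56/285) + 1(94/165) = 3634/3135; a_4 = (3634/3135)/(23) = 158/3135

r = 3/2; a_0 = 1; a_1 = -12/11; a_2 = 94/165; a_3 = -56/285; a_4 = 158/3135


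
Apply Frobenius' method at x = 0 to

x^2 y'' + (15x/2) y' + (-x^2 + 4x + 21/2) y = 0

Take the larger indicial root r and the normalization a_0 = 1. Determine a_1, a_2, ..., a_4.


Write in Frobenius form y'' + (p(x)/x) y' + (q(x)/x^2) y = 0:
  p(x) = 15/2,  q(x) = -x^2 + 4x + 21/2.
Indicial equation: r(r-1) + (15/2) r + (21/2) = 0 -> roots r_1 = -3, r_2 = -7/2.
Take r = r_1 = -3. Let y(x) = x^r sum_{n>=0} a_n x^n with a_0 = 1.
Substitute y = x^r sum a_n x^n and match x^{r+n}. The recurrence is
  D(n) a_n + 4 a_{n-1} - 1 a_{n-2} = 0,  where D(n) = (r+n)(r+n-1) + (15/2)(r+n) + (21/2).
  a_n = [-4 a_{n-1} + 1 a_{n-2}] / D(n).
Since the indicial polynomial factors as (r - r_1)(r - r_2), D(n) = (r_1 + n - r_1)(r_1 + n - r_2) = n(n + 1/2).
Evaluating step by step (a_0 = 1):
  n = 1: D(1) = 1(1 + 1/2) = 3/2; numerator = -4(1) = -4; a_1 = (-4)/(3/2) = -8/3
  n = 2: D(2) = 2(2 + 1/2) = 5; numerator = -4(-8/3) + 1(1) = 35/3; a_2 = (35/3)/(5) = 7/3
  n = 3: D(3) = 3(3 + 1/2) = 21/2; numerator = -4(7/3) + 1(-8/3) = -12; a_3 = (-12)/(21/2) = -8/7
  n = 4: D(4) = 4(4 + 1/2) = 18; numerator = -4(-8/7) + 1(7/3) = 145/21; a_4 = (145/21)/(18) = 145/378

r = -3; a_0 = 1; a_1 = -8/3; a_2 = 7/3; a_3 = -8/7; a_4 = 145/378


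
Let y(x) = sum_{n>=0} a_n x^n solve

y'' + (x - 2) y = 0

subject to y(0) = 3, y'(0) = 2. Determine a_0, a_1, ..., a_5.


Ansatz: y(x) = sum_{n>=0} a_n x^n, so y'(x) = sum_{n>=1} n a_n x^(n-1) and y''(x) = sum_{n>=2} n(n-1) a_n x^(n-2).
Substitute into P(x) y'' + Q(x) y' + R(x) y = 0 with P(x) = 1, Q(x) = 0, R(x) = x - 2, and match powers of x.
Initial conditions: a_0 = 3, a_1 = 2.
Setting the coefficient of each power of x to zero and solving order by order (substituting the coefficients already found):
  x^0: 2 a_2 - 2 a_0 = 0  ->  2 a_2 = 2 a_0 = 6  ->  a_2 = 3
  x^1: 6 a_3 - 2 a_1 + a_0 = 0  ->  6 a_3 = 2 a_1 - a_0 = 1  ->  a_3 = 1/6
  x^2: 12 a_4 - 2 a_2 + a_1 = 0  ->  12 a_4 = 2 a_2 - a_1 = 4  ->  a_4 = 1/3
  x^3: 20 a_5 - 2 a_3 + a_2 = 0  ->  20 a_5 = 2 a_3 - a_2 = -8/3  ->  a_5 = -2/15
Truncated series: y(x) = 3 + 2 x + 3 x^2 + (1/6) x^3 + (1/3) x^4 - (2/15) x^5 + O(x^6).

a_0 = 3; a_1 = 2; a_2 = 3; a_3 = 1/6; a_4 = 1/3; a_5 = -2/15


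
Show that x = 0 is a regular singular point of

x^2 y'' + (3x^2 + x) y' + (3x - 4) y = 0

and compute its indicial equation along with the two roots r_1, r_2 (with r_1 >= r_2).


Divide by x^2 to reach normal form y'' + P_1(x) y' + P_2(x) y = 0 with P_1(x) = 3 + 1/x and P_2(x) = 3/x - 4/x^2.
x = 0 is a singular point because the y'-coefficient 3 + 1/x has a pole at x = 0 and the y-coefficient 3/x - 4/x^2 has a pole at x = 0.
It is a regular singular point because x P_1(x) = p(x) = 3x + 1 and x^2 P_2(x) = q(x) = 3x - 4 are polynomials, hence analytic at x = 0.
p(0) = 1,  q(0) = -4.
Indicial equation: r(r-1) + p(0) r + q(0) = 0, i.e. r^2 + (p(0) - 1) r + q(0) = 0, i.e. r^2 - 4 = 0.
Discriminant: (0)^2 - 4(-4) = 16, so r = (0 ± 4)/2.
Solving: r_1 = 2, r_2 = -2.

indicial: r^2 - 4 = 0; roots r_1 = 2, r_2 = -2


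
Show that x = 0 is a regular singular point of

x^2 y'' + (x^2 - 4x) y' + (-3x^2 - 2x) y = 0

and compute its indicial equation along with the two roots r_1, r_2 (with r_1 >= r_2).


Divide by x^2 to reach normal form y'' + P_1(x) y' + P_2(x) y = 0 with P_1(x) = 1 - 4/x and P_2(x) = -3 - 2/x.
x = 0 is a singular point because the y'-coefficient 1 - 4/x has a pole at x = 0 and the y-coefficient -3 - 2/x has a pole at x = 0.
It is a regular singular point because x P_1(x) = p(x) = x - 4 and x^2 P_2(x) = q(x) = -3x^2 - 2x are polynomials, hence analytic at x = 0.
p(0) = -4,  q(0) = 0.
Indicial equation: r(r-1) + p(0) r + q(0) = 0, i.e. r^2 + (p(0) - 1) r + q(0) = 0, i.e. r^2 - 5 r = 0.
Discriminant: (-5)^2 - 4(0) = 25, so r = (5 ± 5)/2.
Solving: r_1 = 5, r_2 = 0.

indicial: r^2 - 5 r = 0; roots r_1 = 5, r_2 = 0


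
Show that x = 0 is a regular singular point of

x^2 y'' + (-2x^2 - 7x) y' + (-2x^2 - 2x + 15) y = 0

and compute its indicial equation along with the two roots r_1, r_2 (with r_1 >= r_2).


Divide by x^2 to reach normal form y'' + P_1(x) y' + P_2(x) y = 0 with P_1(x) = -2 - 7/x and P_2(x) = -2 - 2/x + 15/x^2.
x = 0 is a singular point because the y'-coefficient -2 - 7/x has a pole at x = 0 and the y-coefficient -2 - 2/x + 15/x^2 has a pole at x = 0.
It is a regular singular point because x P_1(x) = p(x) = -2x - 7 and x^2 P_2(x) = q(x) = -2x^2 - 2x + 15 are polynomials, hence analytic at x = 0.
p(0) = -7,  q(0) = 15.
Indicial equation: r(r-1) + p(0) r + q(0) = 0, i.e. r^2 + (p(0) - 1) r + q(0) = 0, i.e. r^2 - 8 r + 15 = 0.
Discriminant: (-8)^2 - 4(15) = 4, so r = (8 ± 2)/2.
Solving: r_1 = 5, r_2 = 3.

indicial: r^2 - 8 r + 15 = 0; roots r_1 = 5, r_2 = 3


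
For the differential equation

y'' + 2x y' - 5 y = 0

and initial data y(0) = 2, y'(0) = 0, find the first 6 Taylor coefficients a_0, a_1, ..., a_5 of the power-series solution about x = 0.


Ansatz: y(x) = sum_{n>=0} a_n x^n, so y'(x) = sum_{n>=1} n a_n x^(n-1) and y''(x) = sum_{n>=2} n(n-1) a_n x^(n-2).
Substitute into P(x) y'' + Q(x) y' + R(x) y = 0 with P(x) = 1, Q(x) = 2x, R(x) = -5, and match powers of x.
Initial conditions: a_0 = 2, a_1 = 0.
Setting the coefficient of each power of x to zero and solving order by order (substituting the coefficients already found):
  x^0: 2 a_2 - 5 a_0 = 0  ->  2 a_2 = 5 a_0 = 10  ->  a_2 = 5
  x^1: 6 a_3 - 3 a_1 = 0  ->  6 a_3 = 3 a_1 = 0  ->  a_3 = 0
  x^2: 12 a_4 - a_2 = 0  ->  12 a_4 = a_2 = 5  ->  a_4 = 5/12
  x^3: 20 a_5 + a_3 = 0  ->  20 a_5 = -a_3 = 0  ->  a_5 = 0
Truncated series: y(x) = 2 + 5 x^2 + (5/12) x^4 + O(x^6).

a_0 = 2; a_1 = 0; a_2 = 5; a_3 = 0; a_4 = 5/12; a_5 = 0


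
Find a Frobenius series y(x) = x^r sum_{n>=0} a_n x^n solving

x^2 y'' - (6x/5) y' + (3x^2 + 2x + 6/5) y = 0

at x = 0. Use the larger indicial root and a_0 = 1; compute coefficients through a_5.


Write in Frobenius form y'' + (p(x)/x) y' + (q(x)/x^2) y = 0:
  p(x) = -6/5,  q(x) = 3x^2 + 2x + 6/5.
Indicial equation: r(r-1) + (-6/5) r + (6/5) = 0 -> roots r_1 = 6/5, r_2 = 1.
Take r = r_1 = 6/5. Let y(x) = x^r sum_{n>=0} a_n x^n with a_0 = 1.
Substitute y = x^r sum a_n x^n and match x^{r+n}. The recurrence is
  D(n) a_n + 2 a_{n-1} + 3 a_{n-2} = 0,  where D(n) = (r+n)(r+n-1) + (-6/5)(r+n) + (6/5).
  a_n = [-2 a_{n-1} - 3 a_{n-2}] / D(n).
Since the indicial polynomial factors as (r - r_1)(r - r_2), D(n) = (r_1 + n - r_1)(r_1 + n - r_2) = n(n + 1/5).
Evaluating step by step (a_0 = 1):
  n = 1: D(1) = 1(1 + 1/5) = 6/5; numerator = -2(1) = -2; a_1 = (-2)/(6/5) = -5/3
  n = 2: D(2) = 2(2 + 1/5) = 22/5; numerator = -2(-5/3) - 3(1) = 1/3; a_2 = (1/3)/(22/5) = 5/66
  n = 3: D(3) = 3(3 + 1/5) = 48/5; numerator = -2(5/66) - 3(-5/3) = 160/33; a_3 = (160/33)/(48/5) = 50/99
  n = 4: D(4) = 4(4 + 1/5) = 84/5; numerator = -2(50/99) - 3(5/66) = -245/198; a_4 = (-245/198)/(84/5) = -175/2376
  n = 5: D(5) = 5(5 + 1/5) = 26; numerator = -2(-175/2376) - 3(50/99) = -1625/1188; a_5 = (-1625/1188)/(26) = -125/2376

r = 6/5; a_0 = 1; a_1 = -5/3; a_2 = 5/66; a_3 = 50/99; a_4 = -175/2376; a_5 = -125/2376


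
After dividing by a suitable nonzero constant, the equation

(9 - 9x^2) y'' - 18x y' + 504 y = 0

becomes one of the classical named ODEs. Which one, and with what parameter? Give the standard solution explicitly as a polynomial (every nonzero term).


All three coefficients share the factor 9; dividing through by 9 gives  (1 - x^2) y'' - 2x y' + 56 y = 0.
This matches the Legendre equation (1 - x^2) y'' - 2x y' + n(n+1) y = 0 (note the -2x y' term) with n(n+1) = 56, so n = 7; the polynomial solution is P_7(x).
With y = sum_k a_k x^k, matching x^k gives (k+2)(k+1) a_{k+2} = [k(k+1) - n(n+1)] a_k = (k - 7)(k + 8) a_k. The right side vanishes at k = 7, so the series with the parity of 7 terminates at degree 7.
Standard normalization (P_n(1) = 1): leading coefficient (2n)!/(2^n (n!)^2) = 87178291200/(128*25401600) = 429/16, so a_7 = 429/16. Work downward with a_k = (k+1)(k+2) a_{k+2} / ((k - 7)(k + 8)):
  a_5 = (6)(7)(429/16) / ((5 - 7)(5 + 8)) = (9009/8)/(-26) = -693/16
  a_3 = (4)(5)(-693/16) / ((3 - 7)(3 + 8)) = (-3465/4)/(-44) = 315/16
  a_1 = (2)(3)(315/16) / ((1 - 7)(1 + 8)) = (945/8)/(-54) = -35/16
Hence P_7(x) = 429 x^7/16 - 693 x^5/16 + 315 x^3/16 - 35 x/16.

P_7(x); series = 429 x^7/16 - 693 x^5/16 + 315 x^3/16 - 35 x/16


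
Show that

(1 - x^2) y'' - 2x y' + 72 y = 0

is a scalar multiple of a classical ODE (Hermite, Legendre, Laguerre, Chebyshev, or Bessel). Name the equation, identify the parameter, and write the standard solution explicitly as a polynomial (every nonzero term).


The equation is already in a standard form:  (1 - x^2) y'' - 2x y' + 72 y = 0.
This matches the Legendre equation (1 - x^2) y'' - 2x y' + n(n+1) y = 0 (note the -2x y' term) with n(n+1) = 72, so n = 8; the polynomial solution is P_8(x).
With y = sum_k a_k x^k, matching x^k gives (k+2)(k+1) a_{k+2} = [k(k+1) - n(n+1)] a_k = (k - 8)(k + 9) a_k. The right side vanishes at k = 8, so the series with the parity of 8 terminates at degree 8.
Standard normalization (P_n(1) = 1): leading coefficient (2n)!/(2^n (n!)^2) = 20922789888000/(256*1625702400) = 6435/128, so a_8 = 6435/128. Work downward with a_k = (k+1)(k+2) a_{k+2} / ((k - 8)(k + 9)):
  a_6 = (7)(8)(6435/128) / ((6 - 8)(6 + 9)) = (45045/16)/(-30) = -3003/32
  a_4 = (5)(6)(-3003/32) / ((4 - 8)(4 + 9)) = (-45045/16)/(-52) = 3465/64
  a_2 = (3)(4)(3465/64) / ((2 - 8)(2 + 9)) = (10395/16)/(-66) = -315/32
  a_0 = (1)(2)(-315/32) / ((0 - 8)(0 + 9)) = (-315/16)/(-72) = 35/128
Hence P_8(x) = 6435 x^8/128 - 3003 x^6/32 + 3465 x^4/64 - 315 x^2/32 + 35/128.

P_8(x); series = 6435 x^8/128 - 3003 x^6/32 + 3465 x^4/64 - 315 x^2/32 + 35/128


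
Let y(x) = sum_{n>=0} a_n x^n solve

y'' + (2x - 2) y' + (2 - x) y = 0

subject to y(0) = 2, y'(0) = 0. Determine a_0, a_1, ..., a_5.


Ansatz: y(x) = sum_{n>=0} a_n x^n, so y'(x) = sum_{n>=1} n a_n x^(n-1) and y''(x) = sum_{n>=2} n(n-1) a_n x^(n-2).
Substitute into P(x) y'' + Q(x) y' + R(x) y = 0 with P(x) = 1, Q(x) = 2x - 2, R(x) = 2 - x, and match powers of x.
Initial conditions: a_0 = 2, a_1 = 0.
Setting the coefficient of each power of x to zero and solving order by order (substituting the coefficients already found):
  x^0: 2 a_2 - 2 a_1 + 2 a_0 = 0  ->  2 a_2 = 2 a_1 - 2 a_0 = -4  ->  a_2 = -2
  x^1: 6 a_3 - 4 a_2 + 4 a_1 - a_0 = 0  ->  6 a_3 = 4 a_2 - 4 a_1 + a_0 = -6  ->  a_3 = -1
  x^2: 12 a_4 - 6 a_3 + 6 a_2 - a_1 = 0  ->  12 a_4 = 6 a_3 - 6 a_2 + a_1 = 6  ->  a_4 = 1/2
  x^3: 20 a_5 - 8 a_4 + 8 a_3 - a_2 = 0  ->  20 a_5 = 8 a_4 - 8 a_3 + a_2 = 10  ->  a_5 = 1/2
Truncated series: y(x) = 2 - 2 x^2 - x^3 + (1/2) x^4 + (1/2) x^5 + O(x^6).

a_0 = 2; a_1 = 0; a_2 = -2; a_3 = -1; a_4 = 1/2; a_5 = 1/2


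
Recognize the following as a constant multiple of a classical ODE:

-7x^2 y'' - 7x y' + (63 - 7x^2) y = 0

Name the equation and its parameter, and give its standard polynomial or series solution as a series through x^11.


All three coefficients share the factor -7; dividing through by -7 gives  x^2 y'' + x y' + (x^2 - 9) y = 0.
This matches the Bessel equation x^2 y'' + x y' + (x^2 - nu^2) y = 0 with nu^2 = 9, so nu = 3; the solution bounded at x = 0 is J_3(x).
Frobenius at x = 0: indicial roots ±nu; for r = nu the recurrence k(k + 2nu) c_k = -c_{k-2} gives the standard series J_nu(x) = sum_{k>=0} (-1)^k / (k! (k+nu)!) (x/2)^(2k+nu). Evaluate the first 5 terms:
  k = 0: (-1)^0 / (0! * 3! * 2^3) x^3 = 1/(1*6*8) x^3 = (1/48) x^3
  k = 1: (-1)^1 / (1! * 4! * 2^5) x^5 = -1/(1*24*32) x^5 = (-1/768) x^5
  k = 2: (-1)^2 / (2! * 5! * 2^7) x^7 = 1/(2*120*128) x^7 = (1/30720) x^7
  k = 3: (-1)^3 / (3! * 6! * 2^9) x^9 = -1/(6*720*512) x^9 = (-1/2211840) x^9
  k = 4: (-1)^4 / (4! * 7! * 2^11) x^11 = 1/(24*5040*2048) x^11 = (1/247726080) x^11
Hence J_3(x) = x^11/247726080 - x^9/2211840 + x^7/30720 - x^5/768 + x^3/48 + ....

J_3(x); series = x^11/247726080 - x^9/2211840 + x^7/30720 - x^5/768 + x^3/48


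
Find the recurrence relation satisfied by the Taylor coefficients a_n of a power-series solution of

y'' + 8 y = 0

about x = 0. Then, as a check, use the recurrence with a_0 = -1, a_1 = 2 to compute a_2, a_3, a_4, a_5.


Substitute y = sum_n a_n x^n into y'' + (const) y = 0.
y''(x) = sum_{n>=0} (n+2)(n+1) a_{n+2} x^n.
The ODE becomes sum_n [(n+2)(n+1) a_{n+2} + 8 a_n] x^n = 0.
Setting each coefficient to zero gives the recurrence:
  (n+2)(n+1) a_{n+2} + 8 a_n = 0,
  a_{n+2} = -8 / ((n+1)(n+2)) a_n.

Check with a_0 = -1, a_1 = 2 (apply the recurrence for n = 0, 1, 2, 3): a_0 = -1, a_1 = 2, a_2 = 4, a_3 = -8/3, a_4 = -8/3, a_5 = 16/15.

a_{n+2} = -8/((n+1)(n+2)) * a_n; check: a_0 = -1, a_1 = 2, a_2 = 4, a_3 = -8/3, a_4 = -8/3, a_5 = 16/15


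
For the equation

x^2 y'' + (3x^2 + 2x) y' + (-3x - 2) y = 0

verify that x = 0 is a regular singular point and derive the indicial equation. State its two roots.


Divide by x^2 to reach normal form y'' + P_1(x) y' + P_2(x) y = 0 with P_1(x) = 3 + 2/x and P_2(x) = -3/x - 2/x^2.
x = 0 is a singular point because the y'-coefficient 3 + 2/x has a pole at x = 0 and the y-coefficient -3/x - 2/x^2 has a pole at x = 0.
It is a regular singular point because x P_1(x) = p(x) = 3x + 2 and x^2 P_2(x) = q(x) = -3x - 2 are polynomials, hence analytic at x = 0.
p(0) = 2,  q(0) = -2.
Indicial equation: r(r-1) + p(0) r + q(0) = 0, i.e. r^2 + (p(0) - 1) r + q(0) = 0, i.e. r^2 + 1 r - 2 = 0.
Discriminant: (1)^2 - 4(-2) = 9, so r = (-1 ± 3)/2.
Solving: r_1 = 1, r_2 = -2.

indicial: r^2 + 1 r - 2 = 0; roots r_1 = 1, r_2 = -2


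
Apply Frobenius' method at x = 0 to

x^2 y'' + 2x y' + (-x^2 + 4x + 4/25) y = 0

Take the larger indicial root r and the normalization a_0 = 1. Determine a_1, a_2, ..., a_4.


Write in Frobenius form y'' + (p(x)/x) y' + (q(x)/x^2) y = 0:
  p(x) = 2,  q(x) = -x^2 + 4x + 4/25.
Indicial equation: r(r-1) + (2) r + (4/25) = 0 -> roots r_1 = -1/5, r_2 = -4/5.
Take r = r_1 = -1/5. Let y(x) = x^r sum_{n>=0} a_n x^n with a_0 = 1.
Substitute y = x^r sum a_n x^n and match x^{r+n}. The recurrence is
  D(n) a_n + 4 a_{n-1} - 1 a_{n-2} = 0,  where D(n) = (r+n)(r+n-1) + (2)(r+n) + (4/25).
  a_n = [-4 a_{n-1} + 1 a_{n-2}] / D(n).
Since the indicial polynomial factors as (r - r_1)(r - r_2), D(n) = (r_1 + n - r_1)(r_1 + n - r_2) = n(n + 3/5).
Evaluating step by step (a_0 = 1):
  n = 1: D(1) = 1(1 + 3/5) = 8/5; numerator = -4(1) = -4; a_1 = (-4)/(8/5) = -5/2
  n = 2: D(2) = 2(2 + 3/5) = 26/5; numerator = -4(-5/2) + 1(1) = 11; a_2 = (11)/(26/5) = 55/26
  n = 3: D(3) = 3(3 + 3/5) = 54/5; numerator = -4(55/26) + 1(-5/2) = -285/26; a_3 = (-285/26)/(54/5) = -475/468
  n = 4: D(4) = 4(4 + 3/5) = 92/5; numerator = -4(-475/468) + 1(55/26) = 1445/234; a_4 = (1445/234)/(92/5) = 7225/21528

r = -1/5; a_0 = 1; a_1 = -5/2; a_2 = 55/26; a_3 = -475/468; a_4 = 7225/21528


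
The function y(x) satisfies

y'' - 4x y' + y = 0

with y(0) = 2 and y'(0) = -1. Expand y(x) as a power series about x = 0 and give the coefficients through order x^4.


Ansatz: y(x) = sum_{n>=0} a_n x^n, so y'(x) = sum_{n>=1} n a_n x^(n-1) and y''(x) = sum_{n>=2} n(n-1) a_n x^(n-2).
Substitute into P(x) y'' + Q(x) y' + R(x) y = 0 with P(x) = 1, Q(x) = -4x, R(x) = 1, and match powers of x.
Initial conditions: a_0 = 2, a_1 = -1.
Setting the coefficient of each power of x to zero and solving order by order (substituting the coefficients already found):
  x^0: 2 a_2 + a_0 = 0  ->  2 a_2 = -a_0 = -2  ->  a_2 = -1
  x^1: 6 a_3 - 3 a_1 = 0  ->  6 a_3 = 3 a_1 = -3  ->  a_3 = -1/2
  x^2: 12 a_4 - 7 a_2 = 0  ->  12 a_4 = 7 a_2 = -7  ->  a_4 = -7/12
Truncated series: y(x) = 2 - x - x^2 - (1/2) x^3 - (7/12) x^4 + O(x^5).

a_0 = 2; a_1 = -1; a_2 = -1; a_3 = -1/2; a_4 = -7/12


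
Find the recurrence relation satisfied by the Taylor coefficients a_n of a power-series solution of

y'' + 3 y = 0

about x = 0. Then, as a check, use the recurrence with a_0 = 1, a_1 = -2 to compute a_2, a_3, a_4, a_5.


Substitute y = sum_n a_n x^n into y'' + (const) y = 0.
y''(x) = sum_{n>=0} (n+2)(n+1) a_{n+2} x^n.
The ODE becomes sum_n [(n+2)(n+1) a_{n+2} + 3 a_n] x^n = 0.
Setting each coefficient to zero gives the recurrence:
  (n+2)(n+1) a_{n+2} + 3 a_n = 0,
  a_{n+2} = -3 / ((n+1)(n+2)) a_n.

Check with a_0 = 1, a_1 = -2 (apply the recurrence for n = 0, 1, 2, 3): a_0 = 1, a_1 = -2, a_2 = -3/2, a_3 = 1, a_4 = 3/8, a_5 = -3/20.

a_{n+2} = -3/((n+1)(n+2)) * a_n; check: a_0 = 1, a_1 = -2, a_2 = -3/2, a_3 = 1, a_4 = 3/8, a_5 = -3/20


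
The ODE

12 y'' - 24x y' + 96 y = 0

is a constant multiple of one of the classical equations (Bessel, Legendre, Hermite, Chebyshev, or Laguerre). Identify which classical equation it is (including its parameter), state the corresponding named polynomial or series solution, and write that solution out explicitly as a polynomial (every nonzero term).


All three coefficients share the factor 12; dividing through by 12 gives  y'' - 2x y' + 8 y = 0.
This matches the Hermite equation y'' - 2x y' + 2n y = 0 with 2n = 8, so n = 4; the polynomial solution is H_4(x).
With y = sum_k a_k x^k, matching x^k gives (k+2)(k+1) a_{k+2} = 2(k - n) a_k = 2(k - 4) a_k. The right side vanishes at k = 4, so the series with the parity of 4 terminates at degree 4.
Standard normalization: leading coefficient of H_n is 2^n, so a_4 = 2^4 = 16. Work downward with a_k = (k+1)(k+2) a_{k+2} / (2(k - n)):
  a_2 = (3)(4)(16) / (2(2 - 4)) = 192/(-4) = -48
  a_0 = (1)(2)(-48) / (2(0 - 4)) = -96/(-8) = 12
Hence H_4(x) = 16 x^4 - 48 x^2 + 12.

H_4(x); series = 16 x^4 - 48 x^2 + 12


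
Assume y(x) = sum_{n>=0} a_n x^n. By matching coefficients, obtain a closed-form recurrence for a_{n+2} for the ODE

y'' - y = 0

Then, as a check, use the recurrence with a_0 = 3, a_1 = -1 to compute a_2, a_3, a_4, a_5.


Substitute y = sum_n a_n x^n into y'' + (const) y = 0.
y''(x) = sum_{n>=0} (n+2)(n+1) a_{n+2} x^n.
The ODE becomes sum_n [(n+2)(n+1) a_{n+2} - 1 a_n] x^n = 0.
Setting each coefficient to zero gives the recurrence:
  (n+2)(n+1) a_{n+2} - 1 a_n = 0,
  a_{n+2} = 1 / ((n+1)(n+2)) a_n.

Check with a_0 = 3, a_1 = -1 (apply the recurrence for n = 0, 1, 2, 3): a_0 = 3, a_1 = -1, a_2 = 3/2, a_3 = -1/6, a_4 = 1/8, a_5 = -1/120.

a_{n+2} = 1/((n+1)(n+2)) * a_n; check: a_0 = 3, a_1 = -1, a_2 = 3/2, a_3 = -1/6, a_4 = 1/8, a_5 = -1/120


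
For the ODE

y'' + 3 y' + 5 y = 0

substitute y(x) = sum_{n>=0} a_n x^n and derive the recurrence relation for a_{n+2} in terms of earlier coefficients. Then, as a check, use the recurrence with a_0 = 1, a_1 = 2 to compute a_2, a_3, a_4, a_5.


Substitute y = sum_n a_n x^n.
y''(x) has coefficient (n+2)(n+1) a_{n+2} at x^n;
3 y'(x) has coefficient 3 (n+1) a_{n+1} at x^n;
5 y(x) has coefficient 5 a_n at x^n.
Matching x^n: (n+2)(n+1) a_{n+2} + 3 (n+1) a_{n+1} + 5 a_n = 0.
Thus a_{n+2} = [-3 (n+1) a_{n+1} - 5 a_n] / ((n+1)(n+2)).

Check with a_0 = 1, a_1 = 2 (apply the recurrence for n = 0, 1, 2, 3): a_0 = 1, a_1 = 2, a_2 = -11/2, a_3 = 23/6, a_4 = -7/12, a_5 = -73/120.

a_(n+2) = [-3 (n+1) a_(n+1) - 5 a_n] / ((n+1)(n+2)); check: a_0 = 1, a_1 = 2, a_2 = -11/2, a_3 = 23/6, a_4 = -7/12, a_5 = -73/120
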